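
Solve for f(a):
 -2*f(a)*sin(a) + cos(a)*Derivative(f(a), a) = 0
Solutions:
 f(a) = C1/cos(a)^2


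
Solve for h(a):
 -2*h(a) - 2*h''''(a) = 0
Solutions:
 h(a) = (C1*sin(sqrt(2)*a/2) + C2*cos(sqrt(2)*a/2))*exp(-sqrt(2)*a/2) + (C3*sin(sqrt(2)*a/2) + C4*cos(sqrt(2)*a/2))*exp(sqrt(2)*a/2)


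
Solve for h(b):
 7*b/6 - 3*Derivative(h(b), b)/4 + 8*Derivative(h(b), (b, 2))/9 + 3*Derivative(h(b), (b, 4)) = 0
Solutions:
 h(b) = C1 + C2*exp(b*(-(729 + sqrt(564209))^(1/3) + 32/(729 + sqrt(564209))^(1/3))/36)*sin(sqrt(3)*b*(32/(729 + sqrt(564209))^(1/3) + (729 + sqrt(564209))^(1/3))/36) + C3*exp(b*(-(729 + sqrt(564209))^(1/3) + 32/(729 + sqrt(564209))^(1/3))/36)*cos(sqrt(3)*b*(32/(729 + sqrt(564209))^(1/3) + (729 + sqrt(564209))^(1/3))/36) + C4*exp(-b*(-(729 + sqrt(564209))^(1/3) + 32/(729 + sqrt(564209))^(1/3))/18) + 7*b^2/9 + 448*b/243


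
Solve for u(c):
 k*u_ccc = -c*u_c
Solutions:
 u(c) = C1 + Integral(C2*airyai(c*(-1/k)^(1/3)) + C3*airybi(c*(-1/k)^(1/3)), c)


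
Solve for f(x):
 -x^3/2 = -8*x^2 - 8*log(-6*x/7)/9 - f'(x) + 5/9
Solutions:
 f(x) = C1 + x^4/8 - 8*x^3/3 - 8*x*log(-x)/9 + x*(-8*log(6) + 13 + 8*log(7))/9


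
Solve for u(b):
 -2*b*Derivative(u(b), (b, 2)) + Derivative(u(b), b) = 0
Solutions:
 u(b) = C1 + C2*b^(3/2)


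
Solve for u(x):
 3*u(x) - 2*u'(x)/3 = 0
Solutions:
 u(x) = C1*exp(9*x/2)


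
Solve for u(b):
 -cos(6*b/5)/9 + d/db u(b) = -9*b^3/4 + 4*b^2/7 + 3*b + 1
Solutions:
 u(b) = C1 - 9*b^4/16 + 4*b^3/21 + 3*b^2/2 + b + 5*sin(6*b/5)/54


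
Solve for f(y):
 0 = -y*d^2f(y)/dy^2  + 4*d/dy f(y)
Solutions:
 f(y) = C1 + C2*y^5


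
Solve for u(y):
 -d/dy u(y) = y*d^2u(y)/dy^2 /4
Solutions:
 u(y) = C1 + C2/y^3


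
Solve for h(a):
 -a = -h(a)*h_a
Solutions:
 h(a) = -sqrt(C1 + a^2)
 h(a) = sqrt(C1 + a^2)


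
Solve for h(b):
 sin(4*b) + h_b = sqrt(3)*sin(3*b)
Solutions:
 h(b) = C1 - sqrt(3)*cos(3*b)/3 + cos(4*b)/4


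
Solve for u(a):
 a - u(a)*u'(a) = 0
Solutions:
 u(a) = -sqrt(C1 + a^2)
 u(a) = sqrt(C1 + a^2)


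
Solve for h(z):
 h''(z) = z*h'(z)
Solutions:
 h(z) = C1 + C2*erfi(sqrt(2)*z/2)


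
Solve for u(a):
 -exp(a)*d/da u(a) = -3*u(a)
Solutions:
 u(a) = C1*exp(-3*exp(-a))


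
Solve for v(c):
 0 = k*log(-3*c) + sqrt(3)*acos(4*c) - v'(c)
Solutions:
 v(c) = C1 + c*k*(log(-c) - 1) + c*k*log(3) + sqrt(3)*(c*acos(4*c) - sqrt(1 - 16*c^2)/4)


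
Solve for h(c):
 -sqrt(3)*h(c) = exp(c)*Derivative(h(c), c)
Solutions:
 h(c) = C1*exp(sqrt(3)*exp(-c))


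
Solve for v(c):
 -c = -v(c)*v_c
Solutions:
 v(c) = -sqrt(C1 + c^2)
 v(c) = sqrt(C1 + c^2)


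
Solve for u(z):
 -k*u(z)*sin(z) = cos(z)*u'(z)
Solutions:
 u(z) = C1*exp(k*log(cos(z)))


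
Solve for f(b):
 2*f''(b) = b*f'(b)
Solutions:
 f(b) = C1 + C2*erfi(b/2)


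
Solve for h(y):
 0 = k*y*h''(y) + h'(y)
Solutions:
 h(y) = C1 + y^(((re(k) - 1)*re(k) + im(k)^2)/(re(k)^2 + im(k)^2))*(C2*sin(log(y)*Abs(im(k))/(re(k)^2 + im(k)^2)) + C3*cos(log(y)*im(k)/(re(k)^2 + im(k)^2)))


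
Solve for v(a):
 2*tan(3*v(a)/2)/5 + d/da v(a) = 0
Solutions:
 v(a) = -2*asin(C1*exp(-3*a/5))/3 + 2*pi/3
 v(a) = 2*asin(C1*exp(-3*a/5))/3


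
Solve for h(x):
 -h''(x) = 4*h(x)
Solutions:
 h(x) = C1*sin(2*x) + C2*cos(2*x)


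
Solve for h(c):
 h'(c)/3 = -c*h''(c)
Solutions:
 h(c) = C1 + C2*c^(2/3)


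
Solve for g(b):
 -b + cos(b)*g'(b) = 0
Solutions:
 g(b) = C1 + Integral(b/cos(b), b)


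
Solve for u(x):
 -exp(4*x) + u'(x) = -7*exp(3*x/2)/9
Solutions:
 u(x) = C1 - 14*exp(3*x/2)/27 + exp(4*x)/4


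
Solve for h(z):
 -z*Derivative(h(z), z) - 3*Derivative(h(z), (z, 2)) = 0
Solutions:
 h(z) = C1 + C2*erf(sqrt(6)*z/6)


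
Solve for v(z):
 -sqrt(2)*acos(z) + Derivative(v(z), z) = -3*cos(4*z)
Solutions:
 v(z) = C1 + sqrt(2)*(z*acos(z) - sqrt(1 - z^2)) - 3*sin(4*z)/4


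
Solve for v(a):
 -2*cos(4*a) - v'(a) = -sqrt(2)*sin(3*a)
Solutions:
 v(a) = C1 - sin(4*a)/2 - sqrt(2)*cos(3*a)/3


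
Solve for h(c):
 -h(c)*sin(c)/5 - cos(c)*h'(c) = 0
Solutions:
 h(c) = C1*cos(c)^(1/5)


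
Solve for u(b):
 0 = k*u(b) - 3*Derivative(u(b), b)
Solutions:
 u(b) = C1*exp(b*k/3)


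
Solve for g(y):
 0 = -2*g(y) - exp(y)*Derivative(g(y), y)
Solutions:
 g(y) = C1*exp(2*exp(-y))


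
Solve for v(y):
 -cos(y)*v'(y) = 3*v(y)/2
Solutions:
 v(y) = C1*(sin(y) - 1)^(3/4)/(sin(y) + 1)^(3/4)


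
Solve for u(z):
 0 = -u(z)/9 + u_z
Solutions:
 u(z) = C1*exp(z/9)


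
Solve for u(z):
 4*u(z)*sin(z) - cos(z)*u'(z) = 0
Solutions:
 u(z) = C1/cos(z)^4


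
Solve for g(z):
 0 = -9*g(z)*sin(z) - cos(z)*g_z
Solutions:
 g(z) = C1*cos(z)^9


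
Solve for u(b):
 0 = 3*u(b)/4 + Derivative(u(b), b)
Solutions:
 u(b) = C1*exp(-3*b/4)


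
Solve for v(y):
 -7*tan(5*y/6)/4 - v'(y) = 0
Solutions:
 v(y) = C1 + 21*log(cos(5*y/6))/10


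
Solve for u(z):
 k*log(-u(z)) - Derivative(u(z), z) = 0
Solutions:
 -li(-u(z)) = C1 + k*z


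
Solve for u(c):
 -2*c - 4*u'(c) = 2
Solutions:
 u(c) = C1 - c^2/4 - c/2


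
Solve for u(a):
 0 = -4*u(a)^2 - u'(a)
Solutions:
 u(a) = 1/(C1 + 4*a)


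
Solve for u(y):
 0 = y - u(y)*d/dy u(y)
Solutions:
 u(y) = -sqrt(C1 + y^2)
 u(y) = sqrt(C1 + y^2)


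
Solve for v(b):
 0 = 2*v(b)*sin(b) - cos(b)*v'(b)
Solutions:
 v(b) = C1/cos(b)^2


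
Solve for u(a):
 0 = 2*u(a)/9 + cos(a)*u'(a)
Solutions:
 u(a) = C1*(sin(a) - 1)^(1/9)/(sin(a) + 1)^(1/9)


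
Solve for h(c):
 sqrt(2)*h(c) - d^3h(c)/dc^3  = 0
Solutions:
 h(c) = C3*exp(2^(1/6)*c) + (C1*sin(2^(1/6)*sqrt(3)*c/2) + C2*cos(2^(1/6)*sqrt(3)*c/2))*exp(-2^(1/6)*c/2)


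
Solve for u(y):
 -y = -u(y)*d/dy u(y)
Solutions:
 u(y) = -sqrt(C1 + y^2)
 u(y) = sqrt(C1 + y^2)


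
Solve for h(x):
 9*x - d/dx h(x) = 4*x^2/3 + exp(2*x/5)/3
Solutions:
 h(x) = C1 - 4*x^3/9 + 9*x^2/2 - 5*exp(2*x/5)/6


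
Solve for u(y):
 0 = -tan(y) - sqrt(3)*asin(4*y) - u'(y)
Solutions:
 u(y) = C1 - sqrt(3)*(y*asin(4*y) + sqrt(1 - 16*y^2)/4) + log(cos(y))


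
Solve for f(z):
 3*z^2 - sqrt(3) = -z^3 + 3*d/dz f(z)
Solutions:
 f(z) = C1 + z^4/12 + z^3/3 - sqrt(3)*z/3


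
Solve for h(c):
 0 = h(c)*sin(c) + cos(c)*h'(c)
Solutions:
 h(c) = C1*cos(c)


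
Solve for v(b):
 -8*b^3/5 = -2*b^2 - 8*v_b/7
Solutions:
 v(b) = C1 + 7*b^4/20 - 7*b^3/12


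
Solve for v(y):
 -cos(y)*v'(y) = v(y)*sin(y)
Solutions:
 v(y) = C1*cos(y)


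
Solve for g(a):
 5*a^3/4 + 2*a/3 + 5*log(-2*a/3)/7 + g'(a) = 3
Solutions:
 g(a) = C1 - 5*a^4/16 - a^2/3 - 5*a*log(-a)/7 + a*(-5*log(2) + 5*log(3) + 26)/7


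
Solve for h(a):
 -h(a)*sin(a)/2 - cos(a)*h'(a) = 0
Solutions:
 h(a) = C1*sqrt(cos(a))


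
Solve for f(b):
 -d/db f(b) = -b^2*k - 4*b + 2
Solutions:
 f(b) = C1 + b^3*k/3 + 2*b^2 - 2*b


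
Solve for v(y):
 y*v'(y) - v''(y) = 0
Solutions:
 v(y) = C1 + C2*erfi(sqrt(2)*y/2)


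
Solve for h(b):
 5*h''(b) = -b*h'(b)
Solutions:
 h(b) = C1 + C2*erf(sqrt(10)*b/10)


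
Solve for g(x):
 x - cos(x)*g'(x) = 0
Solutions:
 g(x) = C1 + Integral(x/cos(x), x)


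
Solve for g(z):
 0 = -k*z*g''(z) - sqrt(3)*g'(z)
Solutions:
 g(z) = C1 + z^(((re(k) - sqrt(3))*re(k) + im(k)^2)/(re(k)^2 + im(k)^2))*(C2*sin(sqrt(3)*log(z)*Abs(im(k))/(re(k)^2 + im(k)^2)) + C3*cos(sqrt(3)*log(z)*im(k)/(re(k)^2 + im(k)^2)))


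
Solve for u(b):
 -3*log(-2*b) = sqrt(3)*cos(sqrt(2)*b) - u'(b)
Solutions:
 u(b) = C1 + 3*b*log(-b) - 3*b + 3*b*log(2) + sqrt(6)*sin(sqrt(2)*b)/2


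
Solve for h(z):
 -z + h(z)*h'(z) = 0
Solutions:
 h(z) = -sqrt(C1 + z^2)
 h(z) = sqrt(C1 + z^2)


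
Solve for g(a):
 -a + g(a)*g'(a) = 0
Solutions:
 g(a) = -sqrt(C1 + a^2)
 g(a) = sqrt(C1 + a^2)


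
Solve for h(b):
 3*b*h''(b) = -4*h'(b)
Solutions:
 h(b) = C1 + C2/b^(1/3)


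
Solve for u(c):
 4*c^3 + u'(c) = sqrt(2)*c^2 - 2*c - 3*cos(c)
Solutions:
 u(c) = C1 - c^4 + sqrt(2)*c^3/3 - c^2 - 3*sin(c)


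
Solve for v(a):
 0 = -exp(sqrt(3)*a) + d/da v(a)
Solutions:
 v(a) = C1 + sqrt(3)*exp(sqrt(3)*a)/3


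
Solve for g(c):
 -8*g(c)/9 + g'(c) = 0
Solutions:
 g(c) = C1*exp(8*c/9)


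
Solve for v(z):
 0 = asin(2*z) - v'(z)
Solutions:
 v(z) = C1 + z*asin(2*z) + sqrt(1 - 4*z^2)/2


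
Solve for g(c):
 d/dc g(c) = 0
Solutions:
 g(c) = C1


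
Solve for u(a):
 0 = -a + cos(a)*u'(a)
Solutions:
 u(a) = C1 + Integral(a/cos(a), a)


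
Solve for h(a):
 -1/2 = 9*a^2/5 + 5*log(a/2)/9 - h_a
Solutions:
 h(a) = C1 + 3*a^3/5 + 5*a*log(a)/9 - 5*a*log(2)/9 - a/18


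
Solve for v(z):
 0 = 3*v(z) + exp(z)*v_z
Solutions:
 v(z) = C1*exp(3*exp(-z))


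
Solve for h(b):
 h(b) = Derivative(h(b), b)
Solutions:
 h(b) = C1*exp(b)


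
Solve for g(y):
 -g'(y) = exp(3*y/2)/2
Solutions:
 g(y) = C1 - exp(3*y/2)/3


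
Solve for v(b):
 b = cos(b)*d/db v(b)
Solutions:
 v(b) = C1 + Integral(b/cos(b), b)


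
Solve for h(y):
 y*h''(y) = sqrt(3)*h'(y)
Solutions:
 h(y) = C1 + C2*y^(1 + sqrt(3))


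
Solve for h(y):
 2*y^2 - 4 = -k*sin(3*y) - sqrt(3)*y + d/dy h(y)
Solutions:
 h(y) = C1 - k*cos(3*y)/3 + 2*y^3/3 + sqrt(3)*y^2/2 - 4*y


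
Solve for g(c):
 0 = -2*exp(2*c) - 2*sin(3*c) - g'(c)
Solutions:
 g(c) = C1 - exp(2*c) + 2*cos(3*c)/3


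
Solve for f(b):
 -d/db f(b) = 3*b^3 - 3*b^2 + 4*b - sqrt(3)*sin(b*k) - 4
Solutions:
 f(b) = C1 - 3*b^4/4 + b^3 - 2*b^2 + 4*b - sqrt(3)*cos(b*k)/k


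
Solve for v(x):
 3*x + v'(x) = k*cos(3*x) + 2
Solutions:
 v(x) = C1 + k*sin(3*x)/3 - 3*x^2/2 + 2*x


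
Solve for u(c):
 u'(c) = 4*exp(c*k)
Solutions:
 u(c) = C1 + 4*exp(c*k)/k


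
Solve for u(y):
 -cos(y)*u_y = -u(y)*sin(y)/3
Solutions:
 u(y) = C1/cos(y)^(1/3)


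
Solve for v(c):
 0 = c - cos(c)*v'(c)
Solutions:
 v(c) = C1 + Integral(c/cos(c), c)


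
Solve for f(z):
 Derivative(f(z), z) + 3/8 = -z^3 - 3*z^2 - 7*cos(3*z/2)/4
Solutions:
 f(z) = C1 - z^4/4 - z^3 - 3*z/8 - 7*sin(3*z/2)/6


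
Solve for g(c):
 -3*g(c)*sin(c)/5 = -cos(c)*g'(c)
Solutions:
 g(c) = C1/cos(c)^(3/5)


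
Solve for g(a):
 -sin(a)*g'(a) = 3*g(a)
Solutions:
 g(a) = C1*(cos(a) + 1)^(3/2)/(cos(a) - 1)^(3/2)


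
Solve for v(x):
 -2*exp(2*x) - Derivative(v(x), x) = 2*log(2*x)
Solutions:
 v(x) = C1 - 2*x*log(x) + 2*x*(1 - log(2)) - exp(2*x)


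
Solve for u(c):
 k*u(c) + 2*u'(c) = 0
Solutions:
 u(c) = C1*exp(-c*k/2)


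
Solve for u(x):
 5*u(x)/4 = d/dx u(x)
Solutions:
 u(x) = C1*exp(5*x/4)


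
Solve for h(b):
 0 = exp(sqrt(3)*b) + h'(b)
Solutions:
 h(b) = C1 - sqrt(3)*exp(sqrt(3)*b)/3


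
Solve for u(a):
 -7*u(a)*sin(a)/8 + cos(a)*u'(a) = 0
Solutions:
 u(a) = C1/cos(a)^(7/8)


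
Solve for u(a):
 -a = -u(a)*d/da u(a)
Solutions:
 u(a) = -sqrt(C1 + a^2)
 u(a) = sqrt(C1 + a^2)


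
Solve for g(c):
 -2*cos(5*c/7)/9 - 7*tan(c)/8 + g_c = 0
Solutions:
 g(c) = C1 - 7*log(cos(c))/8 + 14*sin(5*c/7)/45


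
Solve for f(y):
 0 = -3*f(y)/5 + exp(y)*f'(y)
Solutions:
 f(y) = C1*exp(-3*exp(-y)/5)


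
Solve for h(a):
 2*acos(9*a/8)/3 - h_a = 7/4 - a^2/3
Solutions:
 h(a) = C1 + a^3/9 + 2*a*acos(9*a/8)/3 - 7*a/4 - 2*sqrt(64 - 81*a^2)/27


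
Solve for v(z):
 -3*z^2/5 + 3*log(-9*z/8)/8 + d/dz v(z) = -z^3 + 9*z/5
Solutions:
 v(z) = C1 - z^4/4 + z^3/5 + 9*z^2/10 - 3*z*log(-z)/8 + 3*z*(-2*log(3) + 1 + 3*log(2))/8


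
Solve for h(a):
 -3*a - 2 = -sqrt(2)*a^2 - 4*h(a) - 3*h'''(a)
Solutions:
 h(a) = C3*exp(-6^(2/3)*a/3) - sqrt(2)*a^2/4 + 3*a/4 + (C1*sin(2^(2/3)*3^(1/6)*a/2) + C2*cos(2^(2/3)*3^(1/6)*a/2))*exp(6^(2/3)*a/6) + 1/2


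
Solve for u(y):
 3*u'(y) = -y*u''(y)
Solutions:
 u(y) = C1 + C2/y^2


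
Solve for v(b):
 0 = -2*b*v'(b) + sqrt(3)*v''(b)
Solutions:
 v(b) = C1 + C2*erfi(3^(3/4)*b/3)


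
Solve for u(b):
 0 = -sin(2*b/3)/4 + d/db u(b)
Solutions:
 u(b) = C1 - 3*cos(2*b/3)/8


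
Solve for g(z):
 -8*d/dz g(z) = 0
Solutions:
 g(z) = C1


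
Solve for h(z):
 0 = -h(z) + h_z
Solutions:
 h(z) = C1*exp(z)


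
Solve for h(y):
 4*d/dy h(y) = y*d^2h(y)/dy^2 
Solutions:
 h(y) = C1 + C2*y^5


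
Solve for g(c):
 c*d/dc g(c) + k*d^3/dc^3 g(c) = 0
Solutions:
 g(c) = C1 + Integral(C2*airyai(c*(-1/k)^(1/3)) + C3*airybi(c*(-1/k)^(1/3)), c)


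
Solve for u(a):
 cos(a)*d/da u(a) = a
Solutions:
 u(a) = C1 + Integral(a/cos(a), a)


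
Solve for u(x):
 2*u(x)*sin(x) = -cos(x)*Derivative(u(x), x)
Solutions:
 u(x) = C1*cos(x)^2


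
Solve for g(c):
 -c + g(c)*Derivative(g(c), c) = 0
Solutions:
 g(c) = -sqrt(C1 + c^2)
 g(c) = sqrt(C1 + c^2)


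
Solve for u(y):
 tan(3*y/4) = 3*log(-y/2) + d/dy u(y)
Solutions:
 u(y) = C1 - 3*y*log(-y) + 3*y*log(2) + 3*y - 4*log(cos(3*y/4))/3


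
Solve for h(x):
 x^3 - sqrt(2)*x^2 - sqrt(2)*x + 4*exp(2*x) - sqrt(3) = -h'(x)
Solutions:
 h(x) = C1 - x^4/4 + sqrt(2)*x^3/3 + sqrt(2)*x^2/2 + sqrt(3)*x - 2*exp(2*x)


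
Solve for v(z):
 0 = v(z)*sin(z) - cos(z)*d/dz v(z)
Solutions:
 v(z) = C1/cos(z)


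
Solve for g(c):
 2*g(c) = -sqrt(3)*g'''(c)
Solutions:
 g(c) = C3*exp(-2^(1/3)*3^(5/6)*c/3) + (C1*sin(6^(1/3)*c/2) + C2*cos(6^(1/3)*c/2))*exp(2^(1/3)*3^(5/6)*c/6)


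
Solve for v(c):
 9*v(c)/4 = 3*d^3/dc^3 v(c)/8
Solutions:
 v(c) = C3*exp(6^(1/3)*c) + (C1*sin(2^(1/3)*3^(5/6)*c/2) + C2*cos(2^(1/3)*3^(5/6)*c/2))*exp(-6^(1/3)*c/2)


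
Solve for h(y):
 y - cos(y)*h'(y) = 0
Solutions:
 h(y) = C1 + Integral(y/cos(y), y)


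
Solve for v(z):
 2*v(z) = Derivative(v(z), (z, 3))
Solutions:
 v(z) = C3*exp(2^(1/3)*z) + (C1*sin(2^(1/3)*sqrt(3)*z/2) + C2*cos(2^(1/3)*sqrt(3)*z/2))*exp(-2^(1/3)*z/2)


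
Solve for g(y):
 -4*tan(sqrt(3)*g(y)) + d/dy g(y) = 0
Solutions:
 g(y) = sqrt(3)*(pi - asin(C1*exp(4*sqrt(3)*y)))/3
 g(y) = sqrt(3)*asin(C1*exp(4*sqrt(3)*y))/3


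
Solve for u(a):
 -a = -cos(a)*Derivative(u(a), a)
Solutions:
 u(a) = C1 + Integral(a/cos(a), a)


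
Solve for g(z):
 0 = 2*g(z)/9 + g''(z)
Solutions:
 g(z) = C1*sin(sqrt(2)*z/3) + C2*cos(sqrt(2)*z/3)


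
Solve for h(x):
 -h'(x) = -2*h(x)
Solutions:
 h(x) = C1*exp(2*x)


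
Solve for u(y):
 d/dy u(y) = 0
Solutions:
 u(y) = C1


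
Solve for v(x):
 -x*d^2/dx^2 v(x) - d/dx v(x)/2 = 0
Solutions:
 v(x) = C1 + C2*sqrt(x)


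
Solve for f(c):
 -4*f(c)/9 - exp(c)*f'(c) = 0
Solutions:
 f(c) = C1*exp(4*exp(-c)/9)


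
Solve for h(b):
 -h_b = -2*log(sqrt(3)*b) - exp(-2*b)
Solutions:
 h(b) = C1 + 2*b*log(b) + b*(-2 + log(3)) - exp(-2*b)/2


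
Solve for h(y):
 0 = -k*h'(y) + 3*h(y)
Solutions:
 h(y) = C1*exp(3*y/k)


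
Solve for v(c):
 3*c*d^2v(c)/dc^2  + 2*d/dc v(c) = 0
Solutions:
 v(c) = C1 + C2*c^(1/3)


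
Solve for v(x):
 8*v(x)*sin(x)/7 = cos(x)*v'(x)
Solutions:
 v(x) = C1/cos(x)^(8/7)


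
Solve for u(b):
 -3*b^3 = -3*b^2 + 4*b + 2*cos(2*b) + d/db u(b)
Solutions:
 u(b) = C1 - 3*b^4/4 + b^3 - 2*b^2 - sin(2*b)


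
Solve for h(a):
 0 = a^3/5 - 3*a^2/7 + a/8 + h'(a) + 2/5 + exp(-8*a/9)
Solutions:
 h(a) = C1 - a^4/20 + a^3/7 - a^2/16 - 2*a/5 + 9*exp(-8*a/9)/8


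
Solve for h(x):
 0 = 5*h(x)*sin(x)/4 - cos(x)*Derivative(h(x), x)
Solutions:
 h(x) = C1/cos(x)^(5/4)


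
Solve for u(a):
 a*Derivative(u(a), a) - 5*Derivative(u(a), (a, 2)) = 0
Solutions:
 u(a) = C1 + C2*erfi(sqrt(10)*a/10)


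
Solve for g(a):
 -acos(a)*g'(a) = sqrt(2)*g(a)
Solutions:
 g(a) = C1*exp(-sqrt(2)*Integral(1/acos(a), a))


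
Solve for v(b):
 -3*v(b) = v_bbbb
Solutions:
 v(b) = (C1*sin(sqrt(2)*3^(1/4)*b/2) + C2*cos(sqrt(2)*3^(1/4)*b/2))*exp(-sqrt(2)*3^(1/4)*b/2) + (C3*sin(sqrt(2)*3^(1/4)*b/2) + C4*cos(sqrt(2)*3^(1/4)*b/2))*exp(sqrt(2)*3^(1/4)*b/2)


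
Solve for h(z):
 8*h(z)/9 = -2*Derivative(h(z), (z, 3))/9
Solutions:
 h(z) = C3*exp(-2^(2/3)*z) + (C1*sin(2^(2/3)*sqrt(3)*z/2) + C2*cos(2^(2/3)*sqrt(3)*z/2))*exp(2^(2/3)*z/2)


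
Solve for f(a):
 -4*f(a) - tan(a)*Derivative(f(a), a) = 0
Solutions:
 f(a) = C1/sin(a)^4


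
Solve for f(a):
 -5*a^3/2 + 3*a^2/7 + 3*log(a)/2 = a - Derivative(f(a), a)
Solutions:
 f(a) = C1 + 5*a^4/8 - a^3/7 + a^2/2 - 3*a*log(a)/2 + 3*a/2


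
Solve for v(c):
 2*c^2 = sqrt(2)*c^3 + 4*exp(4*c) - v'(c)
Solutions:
 v(c) = C1 + sqrt(2)*c^4/4 - 2*c^3/3 + exp(4*c)


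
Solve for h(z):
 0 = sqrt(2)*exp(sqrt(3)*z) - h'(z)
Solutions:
 h(z) = C1 + sqrt(6)*exp(sqrt(3)*z)/3


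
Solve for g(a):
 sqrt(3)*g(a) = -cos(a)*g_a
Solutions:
 g(a) = C1*(sin(a) - 1)^(sqrt(3)/2)/(sin(a) + 1)^(sqrt(3)/2)


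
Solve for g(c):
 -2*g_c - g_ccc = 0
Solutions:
 g(c) = C1 + C2*sin(sqrt(2)*c) + C3*cos(sqrt(2)*c)


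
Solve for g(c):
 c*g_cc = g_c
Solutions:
 g(c) = C1 + C2*c^2


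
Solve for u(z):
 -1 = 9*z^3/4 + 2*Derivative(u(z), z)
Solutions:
 u(z) = C1 - 9*z^4/32 - z/2


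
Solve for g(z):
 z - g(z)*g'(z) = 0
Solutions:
 g(z) = -sqrt(C1 + z^2)
 g(z) = sqrt(C1 + z^2)


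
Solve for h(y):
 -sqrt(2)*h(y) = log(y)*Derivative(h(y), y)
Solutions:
 h(y) = C1*exp(-sqrt(2)*li(y))


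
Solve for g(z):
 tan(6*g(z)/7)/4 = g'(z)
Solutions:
 g(z) = -7*asin(C1*exp(3*z/14))/6 + 7*pi/6
 g(z) = 7*asin(C1*exp(3*z/14))/6


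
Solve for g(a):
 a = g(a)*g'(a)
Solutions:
 g(a) = -sqrt(C1 + a^2)
 g(a) = sqrt(C1 + a^2)


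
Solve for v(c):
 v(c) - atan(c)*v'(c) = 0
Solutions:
 v(c) = C1*exp(Integral(1/atan(c), c))


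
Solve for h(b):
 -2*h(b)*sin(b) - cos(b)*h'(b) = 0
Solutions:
 h(b) = C1*cos(b)^2


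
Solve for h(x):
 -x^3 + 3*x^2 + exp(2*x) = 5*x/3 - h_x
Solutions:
 h(x) = C1 + x^4/4 - x^3 + 5*x^2/6 - exp(2*x)/2


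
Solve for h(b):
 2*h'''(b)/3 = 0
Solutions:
 h(b) = C1 + C2*b + C3*b^2


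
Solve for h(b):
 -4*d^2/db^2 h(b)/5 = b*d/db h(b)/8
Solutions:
 h(b) = C1 + C2*erf(sqrt(5)*b/8)


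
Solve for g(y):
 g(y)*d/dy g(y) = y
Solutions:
 g(y) = -sqrt(C1 + y^2)
 g(y) = sqrt(C1 + y^2)


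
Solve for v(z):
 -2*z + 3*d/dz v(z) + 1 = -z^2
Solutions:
 v(z) = C1 - z^3/9 + z^2/3 - z/3


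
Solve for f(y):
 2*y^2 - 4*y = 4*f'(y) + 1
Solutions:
 f(y) = C1 + y^3/6 - y^2/2 - y/4


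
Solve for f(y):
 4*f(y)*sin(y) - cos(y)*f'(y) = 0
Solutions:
 f(y) = C1/cos(y)^4


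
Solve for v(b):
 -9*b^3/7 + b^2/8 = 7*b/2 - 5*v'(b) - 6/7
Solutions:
 v(b) = C1 + 9*b^4/140 - b^3/120 + 7*b^2/20 - 6*b/35


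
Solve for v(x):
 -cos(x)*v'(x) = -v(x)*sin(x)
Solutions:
 v(x) = C1/cos(x)


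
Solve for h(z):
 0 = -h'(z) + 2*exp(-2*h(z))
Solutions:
 h(z) = log(-sqrt(C1 + 4*z))
 h(z) = log(C1 + 4*z)/2


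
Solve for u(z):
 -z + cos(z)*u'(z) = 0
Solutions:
 u(z) = C1 + Integral(z/cos(z), z)


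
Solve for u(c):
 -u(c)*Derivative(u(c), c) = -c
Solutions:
 u(c) = -sqrt(C1 + c^2)
 u(c) = sqrt(C1 + c^2)


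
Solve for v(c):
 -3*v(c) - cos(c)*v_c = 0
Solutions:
 v(c) = C1*(sin(c) - 1)^(3/2)/(sin(c) + 1)^(3/2)


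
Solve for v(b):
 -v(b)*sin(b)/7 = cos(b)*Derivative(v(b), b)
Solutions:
 v(b) = C1*cos(b)^(1/7)


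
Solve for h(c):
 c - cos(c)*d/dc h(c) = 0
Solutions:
 h(c) = C1 + Integral(c/cos(c), c)


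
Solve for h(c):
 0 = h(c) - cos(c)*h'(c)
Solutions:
 h(c) = C1*sqrt(sin(c) + 1)/sqrt(sin(c) - 1)


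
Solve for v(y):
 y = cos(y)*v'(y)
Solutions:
 v(y) = C1 + Integral(y/cos(y), y)


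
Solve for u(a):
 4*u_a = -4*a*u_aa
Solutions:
 u(a) = C1 + C2*log(a)


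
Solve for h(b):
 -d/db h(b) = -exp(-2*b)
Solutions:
 h(b) = C1 - exp(-2*b)/2


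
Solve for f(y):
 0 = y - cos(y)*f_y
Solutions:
 f(y) = C1 + Integral(y/cos(y), y)


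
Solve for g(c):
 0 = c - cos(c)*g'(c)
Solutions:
 g(c) = C1 + Integral(c/cos(c), c)


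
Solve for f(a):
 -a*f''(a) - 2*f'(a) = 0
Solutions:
 f(a) = C1 + C2/a


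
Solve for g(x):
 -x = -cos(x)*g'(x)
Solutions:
 g(x) = C1 + Integral(x/cos(x), x)


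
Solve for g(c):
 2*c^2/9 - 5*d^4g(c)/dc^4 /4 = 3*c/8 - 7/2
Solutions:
 g(c) = C1 + C2*c + C3*c^2 + C4*c^3 + c^6/2025 - c^5/400 + 7*c^4/60


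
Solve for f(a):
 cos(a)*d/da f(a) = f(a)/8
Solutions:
 f(a) = C1*(sin(a) + 1)^(1/16)/(sin(a) - 1)^(1/16)


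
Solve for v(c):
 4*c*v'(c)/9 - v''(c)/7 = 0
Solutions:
 v(c) = C1 + C2*erfi(sqrt(14)*c/3)


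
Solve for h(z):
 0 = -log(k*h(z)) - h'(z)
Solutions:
 li(k*h(z))/k = C1 - z


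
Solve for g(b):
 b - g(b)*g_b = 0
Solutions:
 g(b) = -sqrt(C1 + b^2)
 g(b) = sqrt(C1 + b^2)


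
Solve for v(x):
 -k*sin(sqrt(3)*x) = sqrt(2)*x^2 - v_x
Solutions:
 v(x) = C1 - sqrt(3)*k*cos(sqrt(3)*x)/3 + sqrt(2)*x^3/3


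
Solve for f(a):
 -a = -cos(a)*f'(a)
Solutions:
 f(a) = C1 + Integral(a/cos(a), a)


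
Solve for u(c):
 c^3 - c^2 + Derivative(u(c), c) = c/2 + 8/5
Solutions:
 u(c) = C1 - c^4/4 + c^3/3 + c^2/4 + 8*c/5


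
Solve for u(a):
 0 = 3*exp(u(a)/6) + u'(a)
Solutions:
 u(a) = 6*log(1/(C1 + 3*a)) + 6*log(6)


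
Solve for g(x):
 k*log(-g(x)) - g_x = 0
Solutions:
 -li(-g(x)) = C1 + k*x


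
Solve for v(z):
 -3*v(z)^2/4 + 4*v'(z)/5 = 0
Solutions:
 v(z) = -16/(C1 + 15*z)


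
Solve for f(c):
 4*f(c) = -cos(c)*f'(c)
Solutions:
 f(c) = C1*(sin(c)^2 - 2*sin(c) + 1)/(sin(c)^2 + 2*sin(c) + 1)


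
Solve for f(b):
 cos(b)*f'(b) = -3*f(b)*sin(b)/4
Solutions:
 f(b) = C1*cos(b)^(3/4)


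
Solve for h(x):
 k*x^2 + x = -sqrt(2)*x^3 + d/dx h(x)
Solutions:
 h(x) = C1 + k*x^3/3 + sqrt(2)*x^4/4 + x^2/2


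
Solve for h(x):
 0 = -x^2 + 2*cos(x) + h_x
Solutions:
 h(x) = C1 + x^3/3 - 2*sin(x)


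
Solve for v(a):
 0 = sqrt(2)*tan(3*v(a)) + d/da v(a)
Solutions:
 v(a) = -asin(C1*exp(-3*sqrt(2)*a))/3 + pi/3
 v(a) = asin(C1*exp(-3*sqrt(2)*a))/3


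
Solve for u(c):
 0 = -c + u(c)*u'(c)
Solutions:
 u(c) = -sqrt(C1 + c^2)
 u(c) = sqrt(C1 + c^2)


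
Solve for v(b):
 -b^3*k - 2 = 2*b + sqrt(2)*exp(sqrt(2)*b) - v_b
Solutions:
 v(b) = C1 + b^4*k/4 + b^2 + 2*b + exp(sqrt(2)*b)


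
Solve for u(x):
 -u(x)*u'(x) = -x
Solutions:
 u(x) = -sqrt(C1 + x^2)
 u(x) = sqrt(C1 + x^2)


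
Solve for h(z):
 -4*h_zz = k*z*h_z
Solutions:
 h(z) = Piecewise((-sqrt(2)*sqrt(pi)*C1*erf(sqrt(2)*sqrt(k)*z/4)/sqrt(k) - C2, (k > 0) | (k < 0)), (-C1*z - C2, True))


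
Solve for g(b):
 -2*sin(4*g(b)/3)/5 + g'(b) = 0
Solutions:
 -2*b/5 + 3*log(cos(4*g(b)/3) - 1)/8 - 3*log(cos(4*g(b)/3) + 1)/8 = C1


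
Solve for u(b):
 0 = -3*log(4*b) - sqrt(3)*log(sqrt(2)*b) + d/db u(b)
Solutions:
 u(b) = C1 + sqrt(3)*b*log(b) + 3*b*log(b) - 3*b - sqrt(3)*b + b*log(2^(sqrt(3)/2 + 6))


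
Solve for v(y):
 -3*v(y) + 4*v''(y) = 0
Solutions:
 v(y) = C1*exp(-sqrt(3)*y/2) + C2*exp(sqrt(3)*y/2)


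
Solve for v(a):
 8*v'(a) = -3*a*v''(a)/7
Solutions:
 v(a) = C1 + C2/a^(53/3)


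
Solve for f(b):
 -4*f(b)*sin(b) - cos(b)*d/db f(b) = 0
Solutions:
 f(b) = C1*cos(b)^4


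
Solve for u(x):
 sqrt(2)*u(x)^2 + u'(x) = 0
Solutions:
 u(x) = 1/(C1 + sqrt(2)*x)


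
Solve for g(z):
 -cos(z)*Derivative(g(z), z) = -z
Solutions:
 g(z) = C1 + Integral(z/cos(z), z)


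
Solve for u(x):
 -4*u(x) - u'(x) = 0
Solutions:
 u(x) = C1*exp(-4*x)


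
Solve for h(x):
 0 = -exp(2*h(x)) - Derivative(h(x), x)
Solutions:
 h(x) = log(-sqrt(-1/(C1 - x))) - log(2)/2
 h(x) = log(-1/(C1 - x))/2 - log(2)/2


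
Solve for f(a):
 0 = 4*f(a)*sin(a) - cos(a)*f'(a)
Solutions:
 f(a) = C1/cos(a)^4


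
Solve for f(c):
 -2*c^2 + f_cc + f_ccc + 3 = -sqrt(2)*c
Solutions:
 f(c) = C1 + C2*c + C3*exp(-c) + c^4/6 + c^3*(-4 - sqrt(2))/6 + c^2*(1 + sqrt(2))/2


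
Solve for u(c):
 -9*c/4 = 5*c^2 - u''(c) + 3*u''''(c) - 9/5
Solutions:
 u(c) = C1 + C2*c + C3*exp(-sqrt(3)*c/3) + C4*exp(sqrt(3)*c/3) + 5*c^4/12 + 3*c^3/8 + 141*c^2/10


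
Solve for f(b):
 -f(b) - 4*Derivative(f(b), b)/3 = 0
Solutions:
 f(b) = C1*exp(-3*b/4)


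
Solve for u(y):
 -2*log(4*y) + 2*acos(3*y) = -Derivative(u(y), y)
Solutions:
 u(y) = C1 + 2*y*log(y) - 2*y*acos(3*y) - 2*y + 4*y*log(2) + 2*sqrt(1 - 9*y^2)/3


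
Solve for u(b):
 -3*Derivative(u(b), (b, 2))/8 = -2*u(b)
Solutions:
 u(b) = C1*exp(-4*sqrt(3)*b/3) + C2*exp(4*sqrt(3)*b/3)


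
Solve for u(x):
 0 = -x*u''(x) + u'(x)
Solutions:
 u(x) = C1 + C2*x^2


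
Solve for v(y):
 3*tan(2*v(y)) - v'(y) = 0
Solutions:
 v(y) = -asin(C1*exp(6*y))/2 + pi/2
 v(y) = asin(C1*exp(6*y))/2


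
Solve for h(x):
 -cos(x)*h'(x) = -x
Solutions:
 h(x) = C1 + Integral(x/cos(x), x)


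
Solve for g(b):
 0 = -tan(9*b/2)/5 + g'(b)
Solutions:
 g(b) = C1 - 2*log(cos(9*b/2))/45


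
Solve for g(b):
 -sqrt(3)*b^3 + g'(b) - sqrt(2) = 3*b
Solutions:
 g(b) = C1 + sqrt(3)*b^4/4 + 3*b^2/2 + sqrt(2)*b


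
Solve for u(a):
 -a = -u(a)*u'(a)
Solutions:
 u(a) = -sqrt(C1 + a^2)
 u(a) = sqrt(C1 + a^2)


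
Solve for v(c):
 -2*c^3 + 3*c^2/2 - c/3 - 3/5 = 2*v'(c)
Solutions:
 v(c) = C1 - c^4/4 + c^3/4 - c^2/12 - 3*c/10


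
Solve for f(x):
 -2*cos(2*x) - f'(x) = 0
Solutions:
 f(x) = C1 - sin(2*x)


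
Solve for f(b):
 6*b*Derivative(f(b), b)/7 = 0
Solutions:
 f(b) = C1


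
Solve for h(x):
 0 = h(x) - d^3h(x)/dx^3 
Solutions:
 h(x) = C3*exp(x) + (C1*sin(sqrt(3)*x/2) + C2*cos(sqrt(3)*x/2))*exp(-x/2)


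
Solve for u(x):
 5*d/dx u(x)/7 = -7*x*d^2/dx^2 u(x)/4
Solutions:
 u(x) = C1 + C2*x^(29/49)


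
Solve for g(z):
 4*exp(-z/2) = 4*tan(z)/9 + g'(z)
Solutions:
 g(z) = C1 - 2*log(tan(z)^2 + 1)/9 - 8*exp(-z/2)


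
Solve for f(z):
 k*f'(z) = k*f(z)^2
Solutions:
 f(z) = -1/(C1 + z)


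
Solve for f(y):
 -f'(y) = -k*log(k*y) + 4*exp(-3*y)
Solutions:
 f(y) = C1 + k*y*log(k*y) - k*y + 4*exp(-3*y)/3


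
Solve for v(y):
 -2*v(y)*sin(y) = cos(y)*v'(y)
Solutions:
 v(y) = C1*cos(y)^2


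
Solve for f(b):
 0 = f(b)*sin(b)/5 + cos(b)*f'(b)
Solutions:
 f(b) = C1*cos(b)^(1/5)


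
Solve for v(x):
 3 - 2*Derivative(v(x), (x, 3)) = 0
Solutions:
 v(x) = C1 + C2*x + C3*x^2 + x^3/4


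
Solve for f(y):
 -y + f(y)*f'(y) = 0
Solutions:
 f(y) = -sqrt(C1 + y^2)
 f(y) = sqrt(C1 + y^2)


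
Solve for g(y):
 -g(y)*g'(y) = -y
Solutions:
 g(y) = -sqrt(C1 + y^2)
 g(y) = sqrt(C1 + y^2)


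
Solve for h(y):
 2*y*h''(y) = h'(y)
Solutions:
 h(y) = C1 + C2*y^(3/2)


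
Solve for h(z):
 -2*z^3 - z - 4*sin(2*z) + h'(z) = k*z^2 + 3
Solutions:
 h(z) = C1 + k*z^3/3 + z^4/2 + z^2/2 + 3*z - 2*cos(2*z)


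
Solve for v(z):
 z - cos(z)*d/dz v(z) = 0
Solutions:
 v(z) = C1 + Integral(z/cos(z), z)


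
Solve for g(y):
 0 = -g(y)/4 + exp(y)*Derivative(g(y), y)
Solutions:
 g(y) = C1*exp(-exp(-y)/4)


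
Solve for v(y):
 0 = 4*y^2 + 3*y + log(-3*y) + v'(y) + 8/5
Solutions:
 v(y) = C1 - 4*y^3/3 - 3*y^2/2 - y*log(-y) + y*(-log(3) - 3/5)


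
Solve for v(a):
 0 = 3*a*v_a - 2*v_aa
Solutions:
 v(a) = C1 + C2*erfi(sqrt(3)*a/2)


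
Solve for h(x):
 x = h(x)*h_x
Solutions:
 h(x) = -sqrt(C1 + x^2)
 h(x) = sqrt(C1 + x^2)


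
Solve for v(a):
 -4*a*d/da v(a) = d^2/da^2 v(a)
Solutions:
 v(a) = C1 + C2*erf(sqrt(2)*a)


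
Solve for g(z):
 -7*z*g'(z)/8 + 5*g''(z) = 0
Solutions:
 g(z) = C1 + C2*erfi(sqrt(35)*z/20)


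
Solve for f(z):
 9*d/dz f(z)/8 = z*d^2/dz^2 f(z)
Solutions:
 f(z) = C1 + C2*z^(17/8)


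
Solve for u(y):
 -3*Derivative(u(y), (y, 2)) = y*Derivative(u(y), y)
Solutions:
 u(y) = C1 + C2*erf(sqrt(6)*y/6)


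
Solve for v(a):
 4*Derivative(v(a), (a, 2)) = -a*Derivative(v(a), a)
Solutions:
 v(a) = C1 + C2*erf(sqrt(2)*a/4)


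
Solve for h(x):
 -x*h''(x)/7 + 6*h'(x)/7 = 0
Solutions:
 h(x) = C1 + C2*x^7


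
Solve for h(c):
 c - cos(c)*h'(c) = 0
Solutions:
 h(c) = C1 + Integral(c/cos(c), c)


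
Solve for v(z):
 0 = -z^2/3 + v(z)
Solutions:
 v(z) = z^2/3


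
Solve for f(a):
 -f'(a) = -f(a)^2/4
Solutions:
 f(a) = -4/(C1 + a)


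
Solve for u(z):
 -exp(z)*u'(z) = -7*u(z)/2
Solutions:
 u(z) = C1*exp(-7*exp(-z)/2)


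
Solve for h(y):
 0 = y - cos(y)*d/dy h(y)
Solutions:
 h(y) = C1 + Integral(y/cos(y), y)


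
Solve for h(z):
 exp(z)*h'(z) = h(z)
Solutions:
 h(z) = C1*exp(-exp(-z))


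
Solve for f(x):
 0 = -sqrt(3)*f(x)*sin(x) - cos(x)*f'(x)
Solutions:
 f(x) = C1*cos(x)^(sqrt(3))


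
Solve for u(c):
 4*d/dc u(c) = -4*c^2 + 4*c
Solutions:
 u(c) = C1 - c^3/3 + c^2/2


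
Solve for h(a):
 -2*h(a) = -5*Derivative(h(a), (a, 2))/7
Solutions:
 h(a) = C1*exp(-sqrt(70)*a/5) + C2*exp(sqrt(70)*a/5)


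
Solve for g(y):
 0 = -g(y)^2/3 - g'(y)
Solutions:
 g(y) = 3/(C1 + y)


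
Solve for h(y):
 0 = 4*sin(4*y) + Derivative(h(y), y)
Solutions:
 h(y) = C1 + cos(4*y)


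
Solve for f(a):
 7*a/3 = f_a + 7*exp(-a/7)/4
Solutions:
 f(a) = C1 + 7*a^2/6 + 49*exp(-a/7)/4


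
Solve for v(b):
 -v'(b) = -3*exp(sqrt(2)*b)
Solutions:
 v(b) = C1 + 3*sqrt(2)*exp(sqrt(2)*b)/2


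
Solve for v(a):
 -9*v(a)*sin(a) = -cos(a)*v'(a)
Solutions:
 v(a) = C1/cos(a)^9


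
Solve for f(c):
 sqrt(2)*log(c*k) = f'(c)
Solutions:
 f(c) = C1 + sqrt(2)*c*log(c*k) - sqrt(2)*c


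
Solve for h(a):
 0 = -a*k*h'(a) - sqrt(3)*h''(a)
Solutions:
 h(a) = Piecewise((-sqrt(2)*3^(1/4)*sqrt(pi)*C1*erf(sqrt(2)*3^(3/4)*a*sqrt(k)/6)/(2*sqrt(k)) - C2, (k > 0) | (k < 0)), (-C1*a - C2, True))


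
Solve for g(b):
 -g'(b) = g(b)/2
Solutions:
 g(b) = C1*exp(-b/2)


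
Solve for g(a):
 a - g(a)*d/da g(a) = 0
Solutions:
 g(a) = -sqrt(C1 + a^2)
 g(a) = sqrt(C1 + a^2)


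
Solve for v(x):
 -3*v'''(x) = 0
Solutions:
 v(x) = C1 + C2*x + C3*x^2


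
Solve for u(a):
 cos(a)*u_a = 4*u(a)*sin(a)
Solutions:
 u(a) = C1/cos(a)^4


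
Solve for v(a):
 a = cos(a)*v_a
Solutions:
 v(a) = C1 + Integral(a/cos(a), a)


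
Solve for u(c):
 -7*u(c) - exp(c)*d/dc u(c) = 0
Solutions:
 u(c) = C1*exp(7*exp(-c))


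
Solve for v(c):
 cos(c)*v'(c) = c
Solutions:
 v(c) = C1 + Integral(c/cos(c), c)


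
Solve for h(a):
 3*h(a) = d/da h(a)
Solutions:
 h(a) = C1*exp(3*a)


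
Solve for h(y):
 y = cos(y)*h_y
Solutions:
 h(y) = C1 + Integral(y/cos(y), y)


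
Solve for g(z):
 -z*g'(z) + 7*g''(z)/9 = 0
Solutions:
 g(z) = C1 + C2*erfi(3*sqrt(14)*z/14)


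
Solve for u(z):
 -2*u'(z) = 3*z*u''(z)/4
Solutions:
 u(z) = C1 + C2/z^(5/3)


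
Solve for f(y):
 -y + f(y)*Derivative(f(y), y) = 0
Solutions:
 f(y) = -sqrt(C1 + y^2)
 f(y) = sqrt(C1 + y^2)


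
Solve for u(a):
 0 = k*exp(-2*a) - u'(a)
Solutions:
 u(a) = C1 - k*exp(-2*a)/2


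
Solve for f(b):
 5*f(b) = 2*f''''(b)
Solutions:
 f(b) = C1*exp(-2^(3/4)*5^(1/4)*b/2) + C2*exp(2^(3/4)*5^(1/4)*b/2) + C3*sin(2^(3/4)*5^(1/4)*b/2) + C4*cos(2^(3/4)*5^(1/4)*b/2)


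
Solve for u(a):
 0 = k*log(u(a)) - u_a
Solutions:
 li(u(a)) = C1 + a*k


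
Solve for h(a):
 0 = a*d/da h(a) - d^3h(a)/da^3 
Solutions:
 h(a) = C1 + Integral(C2*airyai(a) + C3*airybi(a), a)


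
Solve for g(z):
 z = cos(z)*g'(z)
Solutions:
 g(z) = C1 + Integral(z/cos(z), z)


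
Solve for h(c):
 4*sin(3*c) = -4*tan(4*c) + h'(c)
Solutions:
 h(c) = C1 - log(cos(4*c)) - 4*cos(3*c)/3


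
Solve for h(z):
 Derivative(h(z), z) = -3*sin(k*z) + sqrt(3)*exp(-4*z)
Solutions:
 h(z) = C1 - sqrt(3)*exp(-4*z)/4 + 3*cos(k*z)/k


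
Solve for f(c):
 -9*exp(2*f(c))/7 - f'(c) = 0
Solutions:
 f(c) = log(-sqrt(1/(C1 + 9*c))) - log(2) + log(14)/2
 f(c) = log(1/(C1 + 9*c))/2 - log(2) + log(14)/2


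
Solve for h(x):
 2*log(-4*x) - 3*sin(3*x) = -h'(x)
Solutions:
 h(x) = C1 - 2*x*log(-x) - 4*x*log(2) + 2*x - cos(3*x)


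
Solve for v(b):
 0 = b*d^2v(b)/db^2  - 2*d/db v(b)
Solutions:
 v(b) = C1 + C2*b^3


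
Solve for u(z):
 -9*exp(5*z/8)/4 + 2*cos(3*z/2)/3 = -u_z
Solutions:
 u(z) = C1 + 18*exp(5*z/8)/5 - 4*sin(3*z/2)/9


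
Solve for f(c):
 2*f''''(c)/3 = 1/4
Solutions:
 f(c) = C1 + C2*c + C3*c^2 + C4*c^3 + c^4/64


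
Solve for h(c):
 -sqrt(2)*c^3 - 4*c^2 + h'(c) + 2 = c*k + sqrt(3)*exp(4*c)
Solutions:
 h(c) = C1 + sqrt(2)*c^4/4 + 4*c^3/3 + c^2*k/2 - 2*c + sqrt(3)*exp(4*c)/4


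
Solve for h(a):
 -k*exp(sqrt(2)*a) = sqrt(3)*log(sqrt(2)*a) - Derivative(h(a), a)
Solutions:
 h(a) = C1 + sqrt(3)*a*log(a) + sqrt(3)*a*(-1 + log(2)/2) + sqrt(2)*k*exp(sqrt(2)*a)/2


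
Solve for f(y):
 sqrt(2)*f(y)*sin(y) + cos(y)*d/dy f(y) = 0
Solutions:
 f(y) = C1*cos(y)^(sqrt(2))


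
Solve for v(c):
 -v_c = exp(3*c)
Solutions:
 v(c) = C1 - exp(3*c)/3


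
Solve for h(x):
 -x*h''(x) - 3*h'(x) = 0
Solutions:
 h(x) = C1 + C2/x^2


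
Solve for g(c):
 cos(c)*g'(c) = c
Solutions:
 g(c) = C1 + Integral(c/cos(c), c)


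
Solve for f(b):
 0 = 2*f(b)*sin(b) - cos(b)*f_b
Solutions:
 f(b) = C1/cos(b)^2


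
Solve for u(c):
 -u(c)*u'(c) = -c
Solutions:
 u(c) = -sqrt(C1 + c^2)
 u(c) = sqrt(C1 + c^2)


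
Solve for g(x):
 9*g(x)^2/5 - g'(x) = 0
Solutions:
 g(x) = -5/(C1 + 9*x)


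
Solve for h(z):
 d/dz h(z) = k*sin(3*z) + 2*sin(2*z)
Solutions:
 h(z) = C1 - k*cos(3*z)/3 - cos(2*z)


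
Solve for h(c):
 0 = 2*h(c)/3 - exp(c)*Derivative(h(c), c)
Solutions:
 h(c) = C1*exp(-2*exp(-c)/3)


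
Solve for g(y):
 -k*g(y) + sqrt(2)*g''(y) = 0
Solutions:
 g(y) = C1*exp(-2^(3/4)*sqrt(k)*y/2) + C2*exp(2^(3/4)*sqrt(k)*y/2)


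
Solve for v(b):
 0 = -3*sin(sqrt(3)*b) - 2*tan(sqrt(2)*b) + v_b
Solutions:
 v(b) = C1 - sqrt(2)*log(cos(sqrt(2)*b)) - sqrt(3)*cos(sqrt(3)*b)


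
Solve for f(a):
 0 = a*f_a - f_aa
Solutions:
 f(a) = C1 + C2*erfi(sqrt(2)*a/2)


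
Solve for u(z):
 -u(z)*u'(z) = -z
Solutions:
 u(z) = -sqrt(C1 + z^2)
 u(z) = sqrt(C1 + z^2)


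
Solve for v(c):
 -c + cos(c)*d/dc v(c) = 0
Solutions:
 v(c) = C1 + Integral(c/cos(c), c)


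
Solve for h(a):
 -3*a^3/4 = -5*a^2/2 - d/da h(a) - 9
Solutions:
 h(a) = C1 + 3*a^4/16 - 5*a^3/6 - 9*a


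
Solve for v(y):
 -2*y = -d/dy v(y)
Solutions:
 v(y) = C1 + y^2


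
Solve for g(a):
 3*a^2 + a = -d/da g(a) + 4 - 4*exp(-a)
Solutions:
 g(a) = C1 - a^3 - a^2/2 + 4*a + 4*exp(-a)


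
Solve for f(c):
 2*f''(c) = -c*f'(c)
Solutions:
 f(c) = C1 + C2*erf(c/2)


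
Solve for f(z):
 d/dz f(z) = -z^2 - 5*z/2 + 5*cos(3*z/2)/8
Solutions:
 f(z) = C1 - z^3/3 - 5*z^2/4 + 5*sin(3*z/2)/12


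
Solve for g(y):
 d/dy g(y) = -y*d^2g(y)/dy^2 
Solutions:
 g(y) = C1 + C2*log(y)


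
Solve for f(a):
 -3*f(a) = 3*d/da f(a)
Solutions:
 f(a) = C1*exp(-a)


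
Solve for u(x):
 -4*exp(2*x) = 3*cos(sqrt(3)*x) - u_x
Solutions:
 u(x) = C1 + 2*exp(2*x) + sqrt(3)*sin(sqrt(3)*x)


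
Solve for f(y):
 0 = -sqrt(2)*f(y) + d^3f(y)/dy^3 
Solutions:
 f(y) = C3*exp(2^(1/6)*y) + (C1*sin(2^(1/6)*sqrt(3)*y/2) + C2*cos(2^(1/6)*sqrt(3)*y/2))*exp(-2^(1/6)*y/2)


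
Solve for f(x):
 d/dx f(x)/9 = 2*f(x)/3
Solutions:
 f(x) = C1*exp(6*x)


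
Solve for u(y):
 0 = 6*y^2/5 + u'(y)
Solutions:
 u(y) = C1 - 2*y^3/5


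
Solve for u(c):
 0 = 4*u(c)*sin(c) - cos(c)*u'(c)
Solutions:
 u(c) = C1/cos(c)^4


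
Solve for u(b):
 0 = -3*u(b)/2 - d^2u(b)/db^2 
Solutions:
 u(b) = C1*sin(sqrt(6)*b/2) + C2*cos(sqrt(6)*b/2)


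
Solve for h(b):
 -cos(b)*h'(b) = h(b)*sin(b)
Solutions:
 h(b) = C1*cos(b)


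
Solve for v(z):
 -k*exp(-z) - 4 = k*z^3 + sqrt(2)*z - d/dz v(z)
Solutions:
 v(z) = C1 + k*z^4/4 - k*exp(-z) + sqrt(2)*z^2/2 + 4*z


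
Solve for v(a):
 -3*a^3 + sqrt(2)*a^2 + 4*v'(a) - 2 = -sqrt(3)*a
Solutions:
 v(a) = C1 + 3*a^4/16 - sqrt(2)*a^3/12 - sqrt(3)*a^2/8 + a/2


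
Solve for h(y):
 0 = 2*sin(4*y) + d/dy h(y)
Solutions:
 h(y) = C1 + cos(4*y)/2


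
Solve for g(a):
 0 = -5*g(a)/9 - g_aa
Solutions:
 g(a) = C1*sin(sqrt(5)*a/3) + C2*cos(sqrt(5)*a/3)


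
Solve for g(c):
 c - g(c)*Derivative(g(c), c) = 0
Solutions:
 g(c) = -sqrt(C1 + c^2)
 g(c) = sqrt(C1 + c^2)


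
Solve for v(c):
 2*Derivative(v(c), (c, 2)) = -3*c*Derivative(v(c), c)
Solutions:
 v(c) = C1 + C2*erf(sqrt(3)*c/2)


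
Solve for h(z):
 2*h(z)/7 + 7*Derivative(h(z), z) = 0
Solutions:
 h(z) = C1*exp(-2*z/49)


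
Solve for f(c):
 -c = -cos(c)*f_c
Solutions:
 f(c) = C1 + Integral(c/cos(c), c)


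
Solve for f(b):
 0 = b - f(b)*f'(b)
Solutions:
 f(b) = -sqrt(C1 + b^2)
 f(b) = sqrt(C1 + b^2)


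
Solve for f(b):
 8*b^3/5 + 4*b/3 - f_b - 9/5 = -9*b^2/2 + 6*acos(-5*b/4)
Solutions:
 f(b) = C1 + 2*b^4/5 + 3*b^3/2 + 2*b^2/3 - 6*b*acos(-5*b/4) - 9*b/5 - 6*sqrt(16 - 25*b^2)/5


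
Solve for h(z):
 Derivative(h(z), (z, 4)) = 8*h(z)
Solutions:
 h(z) = C1*exp(-2^(3/4)*z) + C2*exp(2^(3/4)*z) + C3*sin(2^(3/4)*z) + C4*cos(2^(3/4)*z)


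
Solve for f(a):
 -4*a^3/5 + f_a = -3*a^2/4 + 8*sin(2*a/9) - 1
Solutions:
 f(a) = C1 + a^4/5 - a^3/4 - a - 36*cos(2*a/9)


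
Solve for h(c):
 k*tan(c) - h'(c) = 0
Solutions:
 h(c) = C1 - k*log(cos(c))


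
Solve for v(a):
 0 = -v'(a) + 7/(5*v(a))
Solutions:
 v(a) = -sqrt(C1 + 70*a)/5
 v(a) = sqrt(C1 + 70*a)/5


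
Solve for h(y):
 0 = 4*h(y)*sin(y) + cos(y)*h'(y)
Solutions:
 h(y) = C1*cos(y)^4


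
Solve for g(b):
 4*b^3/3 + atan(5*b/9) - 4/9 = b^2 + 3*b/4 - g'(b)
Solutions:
 g(b) = C1 - b^4/3 + b^3/3 + 3*b^2/8 - b*atan(5*b/9) + 4*b/9 + 9*log(25*b^2 + 81)/10


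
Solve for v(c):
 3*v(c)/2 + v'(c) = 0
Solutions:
 v(c) = C1*exp(-3*c/2)


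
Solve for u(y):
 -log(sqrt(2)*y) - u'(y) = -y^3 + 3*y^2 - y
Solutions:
 u(y) = C1 + y^4/4 - y^3 + y^2/2 - y*log(y) - y*log(2)/2 + y


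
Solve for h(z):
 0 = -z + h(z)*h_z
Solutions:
 h(z) = -sqrt(C1 + z^2)
 h(z) = sqrt(C1 + z^2)


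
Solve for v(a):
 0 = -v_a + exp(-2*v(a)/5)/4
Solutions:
 v(a) = 5*log(-sqrt(C1 + a)) - 5*log(10)/2
 v(a) = 5*log(C1 + a/10)/2


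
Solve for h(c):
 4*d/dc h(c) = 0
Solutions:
 h(c) = C1


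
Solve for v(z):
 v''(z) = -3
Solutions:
 v(z) = C1 + C2*z - 3*z^2/2


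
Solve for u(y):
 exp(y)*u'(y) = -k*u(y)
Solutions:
 u(y) = C1*exp(k*exp(-y))


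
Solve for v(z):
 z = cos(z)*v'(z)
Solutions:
 v(z) = C1 + Integral(z/cos(z), z)


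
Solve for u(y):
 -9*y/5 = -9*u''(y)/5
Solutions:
 u(y) = C1 + C2*y + y^3/6


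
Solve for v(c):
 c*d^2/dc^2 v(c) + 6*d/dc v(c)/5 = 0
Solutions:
 v(c) = C1 + C2/c^(1/5)


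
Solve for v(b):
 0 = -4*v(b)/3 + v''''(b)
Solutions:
 v(b) = C1*exp(-sqrt(2)*3^(3/4)*b/3) + C2*exp(sqrt(2)*3^(3/4)*b/3) + C3*sin(sqrt(2)*3^(3/4)*b/3) + C4*cos(sqrt(2)*3^(3/4)*b/3)


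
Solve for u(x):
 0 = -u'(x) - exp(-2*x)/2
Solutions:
 u(x) = C1 + exp(-2*x)/4


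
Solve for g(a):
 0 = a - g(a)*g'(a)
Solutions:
 g(a) = -sqrt(C1 + a^2)
 g(a) = sqrt(C1 + a^2)


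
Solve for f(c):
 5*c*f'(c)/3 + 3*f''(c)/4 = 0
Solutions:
 f(c) = C1 + C2*erf(sqrt(10)*c/3)


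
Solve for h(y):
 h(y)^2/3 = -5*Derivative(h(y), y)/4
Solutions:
 h(y) = 15/(C1 + 4*y)


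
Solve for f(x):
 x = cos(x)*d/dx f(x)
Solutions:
 f(x) = C1 + Integral(x/cos(x), x)


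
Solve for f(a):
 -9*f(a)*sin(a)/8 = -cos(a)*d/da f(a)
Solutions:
 f(a) = C1/cos(a)^(9/8)


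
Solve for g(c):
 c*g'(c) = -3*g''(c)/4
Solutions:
 g(c) = C1 + C2*erf(sqrt(6)*c/3)


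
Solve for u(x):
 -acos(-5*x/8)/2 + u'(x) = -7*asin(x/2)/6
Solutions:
 u(x) = C1 + x*acos(-5*x/8)/2 - 7*x*asin(x/2)/6 - 7*sqrt(4 - x^2)/6 + sqrt(64 - 25*x^2)/10


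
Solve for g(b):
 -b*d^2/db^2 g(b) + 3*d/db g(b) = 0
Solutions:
 g(b) = C1 + C2*b^4
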